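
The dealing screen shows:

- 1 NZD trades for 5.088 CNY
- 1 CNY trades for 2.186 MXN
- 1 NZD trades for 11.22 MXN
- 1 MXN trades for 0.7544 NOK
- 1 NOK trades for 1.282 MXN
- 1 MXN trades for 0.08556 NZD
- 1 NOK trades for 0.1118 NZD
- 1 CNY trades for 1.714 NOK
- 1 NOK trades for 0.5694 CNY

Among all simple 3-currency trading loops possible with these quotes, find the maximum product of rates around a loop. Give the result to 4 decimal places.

0.9750

NOK→NZD→CNY→NOK: 0.1118 × 5.088 × 1.714 = 0.97499
MXN→NZD→CNY→MXN: 0.08556 × 5.088 × 2.186 = 0.95163
NOK→NZD→MXN→NOK: 0.1118 × 11.22 × 0.7544 = 0.94632
NOK→CNY→MXN→NOK: 0.5694 × 2.186 × 0.7544 = 0.93901
Maximum is NOK→NZD→CNY→NOK at 0.9750; no arbitrage — every cycle loses value.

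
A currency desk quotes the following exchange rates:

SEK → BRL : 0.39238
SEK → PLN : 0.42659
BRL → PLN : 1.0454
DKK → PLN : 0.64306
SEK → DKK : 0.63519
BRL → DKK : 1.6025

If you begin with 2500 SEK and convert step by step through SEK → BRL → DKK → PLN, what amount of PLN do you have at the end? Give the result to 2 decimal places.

2500 SEK × 0.39238 = 980.95 BRL
980.95 BRL × 1.6025 = 1571.972375 DKK
1571.972375 DKK × 0.64306 = 1010.8725554675 PLN

1010.87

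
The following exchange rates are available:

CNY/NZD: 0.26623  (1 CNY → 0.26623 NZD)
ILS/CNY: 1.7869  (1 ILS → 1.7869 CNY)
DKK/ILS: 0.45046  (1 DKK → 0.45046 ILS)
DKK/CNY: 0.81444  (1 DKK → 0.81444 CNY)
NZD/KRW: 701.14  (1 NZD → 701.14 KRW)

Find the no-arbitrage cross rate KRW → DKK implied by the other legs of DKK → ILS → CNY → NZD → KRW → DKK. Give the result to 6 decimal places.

Known legs of the cycle: 0.45046 × 1.7869 × 0.26623 × 701.14 = 150.2512929090623428
For no arbitrage the full-cycle product must be 1, so the missing rate is 1 / 150.2512929090623428 ≈ 0.00665552.

0.006656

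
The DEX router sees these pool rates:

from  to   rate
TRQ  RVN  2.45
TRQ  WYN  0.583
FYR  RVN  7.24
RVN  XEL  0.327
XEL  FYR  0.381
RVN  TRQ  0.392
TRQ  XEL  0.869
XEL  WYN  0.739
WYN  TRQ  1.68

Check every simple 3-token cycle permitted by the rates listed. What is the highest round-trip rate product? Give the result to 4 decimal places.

1.0789

XEL→WYN→TRQ→XEL: 0.739 × 1.68 × 0.869 = 1.07888
FYR→RVN→XEL→FYR: 7.24 × 0.327 × 0.381 = 0.90201
Maximum is XEL→WYN→TRQ→XEL at 1.0789; arbitrage exists.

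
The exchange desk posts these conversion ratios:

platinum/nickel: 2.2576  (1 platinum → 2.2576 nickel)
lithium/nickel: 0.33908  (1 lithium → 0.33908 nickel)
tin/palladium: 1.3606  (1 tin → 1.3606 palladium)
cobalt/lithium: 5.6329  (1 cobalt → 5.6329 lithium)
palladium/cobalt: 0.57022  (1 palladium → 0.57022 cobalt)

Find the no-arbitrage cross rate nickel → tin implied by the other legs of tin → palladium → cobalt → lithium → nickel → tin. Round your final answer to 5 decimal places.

Known legs of the cycle: 1.3606 × 0.57022 × 5.6329 × 0.33908 = 1.481859839559851024
For no arbitrage the full-cycle product must be 1, so the missing rate is 1 / 1.481859839559851024 ≈ 0.6748277.

0.67483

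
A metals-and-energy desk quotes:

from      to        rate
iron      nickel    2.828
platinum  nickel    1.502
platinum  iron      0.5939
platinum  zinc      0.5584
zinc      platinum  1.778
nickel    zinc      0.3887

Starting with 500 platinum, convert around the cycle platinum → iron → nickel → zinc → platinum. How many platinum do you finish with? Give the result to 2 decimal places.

580.38

500 platinum × 0.5939 = 296.95 iron
296.95 iron × 2.828 = 839.7746 nickel
839.7746 nickel × 0.3887 = 326.42038702 zinc
326.42038702 zinc × 1.778 = 580.37544812156 platinum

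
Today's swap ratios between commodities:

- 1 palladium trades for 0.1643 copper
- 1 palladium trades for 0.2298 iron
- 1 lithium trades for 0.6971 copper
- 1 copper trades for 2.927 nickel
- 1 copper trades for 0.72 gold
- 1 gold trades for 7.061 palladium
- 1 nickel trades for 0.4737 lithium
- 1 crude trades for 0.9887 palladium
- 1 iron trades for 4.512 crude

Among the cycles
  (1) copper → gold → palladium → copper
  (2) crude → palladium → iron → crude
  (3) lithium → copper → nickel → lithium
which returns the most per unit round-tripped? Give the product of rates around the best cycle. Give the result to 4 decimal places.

(1) 0.72 × 7.061 × 0.1643 = 0.83529
(2) 0.9887 × 0.2298 × 4.512 = 1.02514
(3) 0.6971 × 2.927 × 0.4737 = 0.96654
Highest is cycle (2) at 1.0251 (>1, arbitrage).

1.0251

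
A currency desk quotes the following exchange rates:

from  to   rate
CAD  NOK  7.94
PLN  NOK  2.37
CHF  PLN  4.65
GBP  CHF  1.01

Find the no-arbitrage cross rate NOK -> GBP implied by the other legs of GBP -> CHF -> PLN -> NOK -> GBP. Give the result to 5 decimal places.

0.08984

Known legs of the cycle: 1.01 × 4.65 × 2.37 = 11.130705
For no arbitrage the full-cycle product must be 1, so the missing rate is 1 / 11.130705 ≈ 0.0898416.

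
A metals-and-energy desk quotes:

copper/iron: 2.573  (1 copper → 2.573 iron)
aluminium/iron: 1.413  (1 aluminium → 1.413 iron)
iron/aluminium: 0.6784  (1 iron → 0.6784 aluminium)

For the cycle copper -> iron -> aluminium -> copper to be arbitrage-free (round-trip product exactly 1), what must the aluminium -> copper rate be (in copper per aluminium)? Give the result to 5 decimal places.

0.57289

Known legs of the cycle: 2.573 × 0.6784 = 1.7455232
For no arbitrage the full-cycle product must be 1, so the missing rate is 1 / 1.7455232 ≈ 0.5728941.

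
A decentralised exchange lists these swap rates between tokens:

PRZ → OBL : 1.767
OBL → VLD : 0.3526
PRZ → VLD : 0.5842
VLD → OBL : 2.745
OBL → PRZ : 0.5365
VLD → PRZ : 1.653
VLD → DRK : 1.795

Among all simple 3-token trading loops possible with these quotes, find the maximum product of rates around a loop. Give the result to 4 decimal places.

1.0299

VLD→PRZ→OBL→VLD: 1.653 × 1.767 × 0.3526 = 1.02989
VLD→OBL→PRZ→VLD: 2.745 × 0.5365 × 0.5842 = 0.86035
Maximum is VLD→PRZ→OBL→VLD at 1.0299; arbitrage exists.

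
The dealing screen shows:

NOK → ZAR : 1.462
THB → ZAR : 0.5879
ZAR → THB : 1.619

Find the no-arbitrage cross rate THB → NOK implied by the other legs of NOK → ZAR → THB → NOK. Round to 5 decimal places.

0.42248

Known legs of the cycle: 1.462 × 1.619 = 2.366978
For no arbitrage the full-cycle product must be 1, so the missing rate is 1 / 2.366978 ≈ 0.4224796.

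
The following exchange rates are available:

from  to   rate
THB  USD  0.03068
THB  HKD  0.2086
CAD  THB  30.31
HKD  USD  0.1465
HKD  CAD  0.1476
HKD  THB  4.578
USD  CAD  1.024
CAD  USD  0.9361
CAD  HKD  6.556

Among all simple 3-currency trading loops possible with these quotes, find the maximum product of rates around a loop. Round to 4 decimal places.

0.9835

HKD→USD→CAD→HKD: 0.1465 × 1.024 × 6.556 = 0.98350
THB→USD→CAD→THB: 0.03068 × 1.024 × 30.31 = 0.95223
THB→HKD→CAD→THB: 0.2086 × 0.1476 × 30.31 = 0.93323
Maximum is HKD→USD→CAD→HKD at 0.9835; no arbitrage — every cycle loses value.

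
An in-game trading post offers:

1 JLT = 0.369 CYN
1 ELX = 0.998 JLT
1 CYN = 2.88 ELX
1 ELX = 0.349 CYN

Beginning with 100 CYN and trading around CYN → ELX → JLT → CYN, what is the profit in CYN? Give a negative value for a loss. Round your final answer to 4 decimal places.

100 CYN × 2.88 = 288 ELX
288 ELX × 0.998 = 287.424 JLT
287.424 JLT × 0.369 = 106.059456 CYN
Net change: 106.059456 − 100 = 6.059456 CYN

6.0595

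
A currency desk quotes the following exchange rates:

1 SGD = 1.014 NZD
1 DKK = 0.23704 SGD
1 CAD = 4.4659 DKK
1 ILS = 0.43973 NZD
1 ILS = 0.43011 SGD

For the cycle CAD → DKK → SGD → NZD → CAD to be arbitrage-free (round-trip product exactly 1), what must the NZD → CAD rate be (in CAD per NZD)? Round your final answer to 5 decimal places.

Known legs of the cycle: 4.4659 × 0.23704 × 1.014 = 1.073417293104
For no arbitrage the full-cycle product must be 1, so the missing rate is 1 / 1.073417293104 ≈ 0.9316041.

0.93160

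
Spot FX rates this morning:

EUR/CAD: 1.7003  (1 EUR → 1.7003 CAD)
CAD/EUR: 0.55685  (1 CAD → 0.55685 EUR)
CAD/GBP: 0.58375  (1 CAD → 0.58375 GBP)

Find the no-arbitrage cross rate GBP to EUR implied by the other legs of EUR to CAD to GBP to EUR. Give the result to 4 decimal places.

Known legs of the cycle: 1.7003 × 0.58375 = 0.992550125
For no arbitrage the full-cycle product must be 1, so the missing rate is 1 / 0.992550125 ≈ 1.007506.

1.0075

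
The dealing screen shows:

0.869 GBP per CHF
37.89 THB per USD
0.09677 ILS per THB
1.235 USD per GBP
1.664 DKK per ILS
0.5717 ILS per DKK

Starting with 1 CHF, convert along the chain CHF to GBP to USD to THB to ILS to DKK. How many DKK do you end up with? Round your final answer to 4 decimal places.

1 CHF × 0.869 = 0.869 GBP
0.869 GBP × 1.235 = 1.073215 USD
1.073215 USD × 37.89 = 40.66411635 THB
40.66411635 THB × 0.09677 = 3.9350665391895 ILS
3.9350665391895 ILS × 1.664 = 6.547950721211328 DKK

6.5480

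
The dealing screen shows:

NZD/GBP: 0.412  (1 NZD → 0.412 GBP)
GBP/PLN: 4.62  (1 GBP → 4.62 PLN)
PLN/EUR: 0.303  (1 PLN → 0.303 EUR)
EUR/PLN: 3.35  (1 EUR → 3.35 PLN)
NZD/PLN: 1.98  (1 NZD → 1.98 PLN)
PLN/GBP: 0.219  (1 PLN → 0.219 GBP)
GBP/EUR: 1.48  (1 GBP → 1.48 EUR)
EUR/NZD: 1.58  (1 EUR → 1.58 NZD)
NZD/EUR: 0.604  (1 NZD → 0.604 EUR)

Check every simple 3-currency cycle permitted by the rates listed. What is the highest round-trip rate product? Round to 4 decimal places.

1.0858

GBP→EUR→PLN→GBP: 1.48 × 3.35 × 0.219 = 1.08580
GBP→EUR→NZD→GBP: 1.48 × 1.58 × 0.412 = 0.96342
EUR→NZD→PLN→EUR: 1.58 × 1.98 × 0.303 = 0.94791
Maximum is GBP→EUR→PLN→GBP at 1.0858; arbitrage exists.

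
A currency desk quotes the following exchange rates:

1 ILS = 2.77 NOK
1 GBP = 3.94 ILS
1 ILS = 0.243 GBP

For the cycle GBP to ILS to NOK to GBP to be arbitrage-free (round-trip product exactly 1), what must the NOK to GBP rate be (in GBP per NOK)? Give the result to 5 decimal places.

0.09163

Known legs of the cycle: 3.94 × 2.77 = 10.9138
For no arbitrage the full-cycle product must be 1, so the missing rate is 1 / 10.9138 ≈ 0.0916271.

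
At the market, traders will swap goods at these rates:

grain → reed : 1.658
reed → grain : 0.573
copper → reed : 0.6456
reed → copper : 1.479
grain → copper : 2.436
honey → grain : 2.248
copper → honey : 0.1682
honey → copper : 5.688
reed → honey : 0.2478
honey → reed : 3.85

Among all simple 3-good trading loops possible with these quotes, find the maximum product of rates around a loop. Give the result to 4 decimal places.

honey→reed→copper→honey: 3.85 × 1.479 × 0.1682 = 0.95776
honey→grain→reed→honey: 2.248 × 1.658 × 0.2478 = 0.92360
honey→grain→copper→honey: 2.248 × 2.436 × 0.1682 = 0.92108
honey→copper→reed→honey: 5.688 × 0.6456 × 0.2478 = 0.90996
reed→grain→copper→reed: 0.573 × 2.436 × 0.6456 = 0.90115
Maximum is honey→reed→copper→honey at 0.9578; no arbitrage — every cycle loses value.

0.9578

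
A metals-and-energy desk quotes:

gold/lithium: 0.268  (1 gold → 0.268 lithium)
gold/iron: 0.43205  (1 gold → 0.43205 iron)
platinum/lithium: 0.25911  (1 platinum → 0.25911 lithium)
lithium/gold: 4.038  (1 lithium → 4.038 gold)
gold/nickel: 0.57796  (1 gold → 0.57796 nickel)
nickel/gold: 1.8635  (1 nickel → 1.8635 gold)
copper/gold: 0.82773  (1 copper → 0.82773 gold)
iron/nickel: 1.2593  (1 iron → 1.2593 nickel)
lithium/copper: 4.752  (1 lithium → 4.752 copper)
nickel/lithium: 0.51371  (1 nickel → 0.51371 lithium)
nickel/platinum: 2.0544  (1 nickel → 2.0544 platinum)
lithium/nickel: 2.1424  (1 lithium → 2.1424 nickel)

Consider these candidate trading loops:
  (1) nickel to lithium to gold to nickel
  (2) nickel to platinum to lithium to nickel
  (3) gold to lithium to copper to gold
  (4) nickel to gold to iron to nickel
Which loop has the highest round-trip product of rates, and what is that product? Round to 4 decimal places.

1.1989

(1) 0.51371 × 4.038 × 0.57796 = 1.19890
(2) 2.0544 × 0.25911 × 2.1424 = 1.14043
(3) 0.268 × 4.752 × 0.82773 = 1.05414
(4) 1.8635 × 0.43205 × 1.2593 = 1.01389
Highest is cycle (1) at 1.1989 (>1, arbitrage).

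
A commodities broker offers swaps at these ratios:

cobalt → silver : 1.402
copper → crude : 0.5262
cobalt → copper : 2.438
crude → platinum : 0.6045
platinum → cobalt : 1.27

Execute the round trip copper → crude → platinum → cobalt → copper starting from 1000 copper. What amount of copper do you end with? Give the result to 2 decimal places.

1000 copper × 0.5262 = 526.2 crude
526.2 crude × 0.6045 = 318.0879 platinum
318.0879 platinum × 1.27 = 403.971633 cobalt
403.971633 cobalt × 2.438 = 984.882841254 copper

984.88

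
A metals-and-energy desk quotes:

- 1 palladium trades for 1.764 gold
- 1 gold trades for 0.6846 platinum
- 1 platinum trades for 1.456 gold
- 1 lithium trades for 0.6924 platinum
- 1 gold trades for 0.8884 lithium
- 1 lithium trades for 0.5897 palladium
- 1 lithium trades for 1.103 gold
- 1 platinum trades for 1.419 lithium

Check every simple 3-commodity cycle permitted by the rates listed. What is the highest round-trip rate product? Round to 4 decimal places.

lithium→gold→platinum→lithium: 1.103 × 0.6846 × 1.419 = 1.07151
lithium→palladium→gold→lithium: 0.5897 × 1.764 × 0.8884 = 0.92414
lithium→platinum→gold→lithium: 0.6924 × 1.456 × 0.8884 = 0.89563
Maximum is lithium→gold→platinum→lithium at 1.0715; arbitrage exists.

1.0715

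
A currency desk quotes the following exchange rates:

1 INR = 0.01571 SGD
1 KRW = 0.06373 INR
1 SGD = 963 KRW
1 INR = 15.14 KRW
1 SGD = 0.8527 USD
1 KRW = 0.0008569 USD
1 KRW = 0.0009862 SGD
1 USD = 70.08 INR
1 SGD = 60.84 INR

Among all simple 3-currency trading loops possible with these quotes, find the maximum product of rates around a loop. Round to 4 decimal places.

0.9642

INR→SGD→KRW→INR: 0.01571 × 963 × 0.06373 = 0.96415
INR→SGD→USD→INR: 0.01571 × 0.8527 × 70.08 = 0.93879
INR→KRW→USD→INR: 15.14 × 0.0008569 × 70.08 = 0.90918
INR→KRW→SGD→INR: 15.14 × 0.0009862 × 60.84 = 0.90841
Maximum is INR→SGD→KRW→INR at 0.9642; no arbitrage — every cycle loses value.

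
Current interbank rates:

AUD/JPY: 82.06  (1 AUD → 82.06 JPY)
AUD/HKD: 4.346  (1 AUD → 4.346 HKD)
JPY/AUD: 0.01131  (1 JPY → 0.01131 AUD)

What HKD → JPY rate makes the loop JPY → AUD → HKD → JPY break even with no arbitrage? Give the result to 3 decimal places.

20.345

Known legs of the cycle: 0.01131 × 4.346 = 0.04915326
For no arbitrage the full-cycle product must be 1, so the missing rate is 1 / 0.04915326 ≈ 20.34453.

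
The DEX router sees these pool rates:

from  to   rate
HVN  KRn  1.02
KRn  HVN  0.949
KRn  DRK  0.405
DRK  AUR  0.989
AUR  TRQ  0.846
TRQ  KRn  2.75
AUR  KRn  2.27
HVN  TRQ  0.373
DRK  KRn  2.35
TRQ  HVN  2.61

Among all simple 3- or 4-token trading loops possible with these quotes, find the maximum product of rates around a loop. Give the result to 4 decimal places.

HVN→TRQ→KRn→HVN: 0.373 × 2.75 × 0.949 = 0.97344
KRn→DRK→AUR→TRQ→KRn: 0.405 × 0.989 × 0.846 × 2.75 = 0.93187
KRn→DRK→AUR→KRn: 0.405 × 0.989 × 2.27 = 0.90924
Maximum is HVN→TRQ→KRn→HVN at 0.9734; no arbitrage — every cycle loses value.

0.9734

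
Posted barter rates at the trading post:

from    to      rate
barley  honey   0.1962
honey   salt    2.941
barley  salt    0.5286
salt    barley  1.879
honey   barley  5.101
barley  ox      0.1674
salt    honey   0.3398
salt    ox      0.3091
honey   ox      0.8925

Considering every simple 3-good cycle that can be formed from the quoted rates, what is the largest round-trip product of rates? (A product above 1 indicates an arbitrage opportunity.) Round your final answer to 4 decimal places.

salt→barley→honey→salt: 1.879 × 0.1962 × 2.941 = 1.08423
salt→honey→barley→salt: 0.3398 × 5.101 × 0.5286 = 0.91623
Maximum is salt→barley→honey→salt at 1.0842; arbitrage exists.

1.0842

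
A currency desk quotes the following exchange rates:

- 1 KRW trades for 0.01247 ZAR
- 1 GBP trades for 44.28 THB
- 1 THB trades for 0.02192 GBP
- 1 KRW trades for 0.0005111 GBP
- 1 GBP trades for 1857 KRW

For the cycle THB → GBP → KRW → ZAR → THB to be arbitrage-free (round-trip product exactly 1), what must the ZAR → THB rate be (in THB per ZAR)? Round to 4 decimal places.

1.9701

Known legs of the cycle: 0.02192 × 1857 × 0.01247 = 0.5075968368
For no arbitrage the full-cycle product must be 1, so the missing rate is 1 / 0.5075968368 ≈ 1.970067.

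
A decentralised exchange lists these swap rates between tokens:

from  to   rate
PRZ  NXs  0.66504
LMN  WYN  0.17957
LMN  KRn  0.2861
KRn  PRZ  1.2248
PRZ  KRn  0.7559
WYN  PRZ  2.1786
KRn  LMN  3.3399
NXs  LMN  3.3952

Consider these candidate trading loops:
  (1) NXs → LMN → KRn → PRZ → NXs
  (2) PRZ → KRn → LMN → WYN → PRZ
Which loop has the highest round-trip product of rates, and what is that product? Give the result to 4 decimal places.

0.9877

(1) 3.3952 × 0.2861 × 1.2248 × 0.66504 = 0.79122
(2) 0.7559 × 3.3399 × 0.17957 × 2.1786 = 0.98766
Highest is cycle (2) at 0.9877 (≤1, no arbitrage).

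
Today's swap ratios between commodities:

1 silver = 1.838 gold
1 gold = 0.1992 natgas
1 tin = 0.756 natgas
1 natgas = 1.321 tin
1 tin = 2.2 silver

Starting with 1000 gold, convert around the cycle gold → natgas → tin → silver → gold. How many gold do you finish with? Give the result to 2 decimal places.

1064.05

1000 gold × 0.1992 = 199.2 natgas
199.2 natgas × 1.321 = 263.1432 tin
263.1432 tin × 2.2 = 578.91504 silver
578.91504 silver × 1.838 = 1064.04584352 gold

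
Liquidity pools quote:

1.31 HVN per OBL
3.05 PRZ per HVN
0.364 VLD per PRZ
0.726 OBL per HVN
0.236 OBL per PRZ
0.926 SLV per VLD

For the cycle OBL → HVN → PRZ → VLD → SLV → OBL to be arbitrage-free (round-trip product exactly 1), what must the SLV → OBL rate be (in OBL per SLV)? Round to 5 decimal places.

0.74253

Known legs of the cycle: 1.31 × 3.05 × 0.364 × 0.926 = 1.346739212
For no arbitrage the full-cycle product must be 1, so the missing rate is 1 / 1.346739212 ≈ 0.7425343.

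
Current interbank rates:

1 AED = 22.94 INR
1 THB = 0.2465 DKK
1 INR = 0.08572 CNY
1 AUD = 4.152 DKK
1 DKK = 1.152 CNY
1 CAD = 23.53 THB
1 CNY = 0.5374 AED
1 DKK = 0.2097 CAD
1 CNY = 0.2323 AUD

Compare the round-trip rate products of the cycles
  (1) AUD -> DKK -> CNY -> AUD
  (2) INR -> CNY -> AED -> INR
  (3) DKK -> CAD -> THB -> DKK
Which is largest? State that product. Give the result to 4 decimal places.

1.2163

(1) 4.152 × 1.152 × 0.2323 = 1.11112
(2) 0.08572 × 0.5374 × 22.94 = 1.05675
(3) 0.2097 × 23.53 × 0.2465 = 1.21629
Highest is cycle (3) at 1.2163 (>1, arbitrage).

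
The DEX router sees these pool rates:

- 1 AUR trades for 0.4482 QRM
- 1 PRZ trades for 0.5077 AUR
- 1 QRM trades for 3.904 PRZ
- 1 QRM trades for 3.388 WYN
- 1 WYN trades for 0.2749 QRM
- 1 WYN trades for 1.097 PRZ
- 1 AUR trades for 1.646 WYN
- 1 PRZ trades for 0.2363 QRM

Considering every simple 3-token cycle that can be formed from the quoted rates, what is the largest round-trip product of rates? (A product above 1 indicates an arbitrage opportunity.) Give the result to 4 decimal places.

PRZ→AUR→WYN→PRZ: 0.5077 × 1.646 × 1.097 = 0.91673
QRM→PRZ→AUR→QRM: 3.904 × 0.5077 × 0.4482 = 0.88836
QRM→WYN→PRZ→QRM: 3.388 × 1.097 × 0.2363 = 0.87824
Maximum is PRZ→AUR→WYN→PRZ at 0.9167; no arbitrage — every cycle loses value.

0.9167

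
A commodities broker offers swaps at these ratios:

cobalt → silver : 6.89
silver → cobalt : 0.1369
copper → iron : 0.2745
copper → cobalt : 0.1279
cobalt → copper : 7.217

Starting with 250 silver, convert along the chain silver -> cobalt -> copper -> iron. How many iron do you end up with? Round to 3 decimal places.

250 silver × 0.1369 = 34.225 cobalt
34.225 cobalt × 7.217 = 247.001825 copper
247.001825 copper × 0.2745 = 67.8020009625 iron

67.802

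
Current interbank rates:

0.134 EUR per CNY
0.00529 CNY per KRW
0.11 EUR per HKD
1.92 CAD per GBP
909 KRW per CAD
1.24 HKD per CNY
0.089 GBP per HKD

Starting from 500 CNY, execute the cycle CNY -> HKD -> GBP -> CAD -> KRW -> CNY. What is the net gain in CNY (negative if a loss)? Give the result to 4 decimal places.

500 CNY × 1.24 = 620 HKD
620 HKD × 0.089 = 55.18 GBP
55.18 GBP × 1.92 = 105.9456 CAD
105.9456 CAD × 909 = 96304.5504 KRW
96304.5504 KRW × 0.00529 = 509.451071616 CNY
Net change: 509.451071616 − 500 = 9.451071616 CNY

9.4511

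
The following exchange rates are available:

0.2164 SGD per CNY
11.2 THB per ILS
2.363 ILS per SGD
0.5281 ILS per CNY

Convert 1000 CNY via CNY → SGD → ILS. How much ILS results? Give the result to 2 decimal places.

1000 CNY × 0.2164 = 216.4 SGD
216.4 SGD × 2.363 = 511.3532 ILS

511.35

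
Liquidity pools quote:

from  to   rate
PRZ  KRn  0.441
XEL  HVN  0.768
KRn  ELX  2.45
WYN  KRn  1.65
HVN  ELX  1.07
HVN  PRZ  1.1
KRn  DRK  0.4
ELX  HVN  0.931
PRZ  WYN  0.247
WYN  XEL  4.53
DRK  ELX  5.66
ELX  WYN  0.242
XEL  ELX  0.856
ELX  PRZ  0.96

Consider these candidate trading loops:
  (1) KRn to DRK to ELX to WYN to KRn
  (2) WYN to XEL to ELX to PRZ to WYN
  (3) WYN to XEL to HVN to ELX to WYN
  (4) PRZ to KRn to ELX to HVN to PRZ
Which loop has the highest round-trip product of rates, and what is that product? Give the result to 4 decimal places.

(1) 0.4 × 5.66 × 0.242 × 1.65 = 0.90402
(2) 4.53 × 0.856 × 0.96 × 0.247 = 0.91948
(3) 4.53 × 0.768 × 1.07 × 0.242 = 0.90086
(4) 0.441 × 2.45 × 0.931 × 1.1 = 1.10649
Highest is cycle (4) at 1.1065 (>1, arbitrage).

1.1065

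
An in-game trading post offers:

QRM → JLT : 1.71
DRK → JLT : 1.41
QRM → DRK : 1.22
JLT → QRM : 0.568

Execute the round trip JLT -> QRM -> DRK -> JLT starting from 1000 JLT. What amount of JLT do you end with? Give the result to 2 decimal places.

1000 JLT × 0.568 = 568 QRM
568 QRM × 1.22 = 692.96 DRK
692.96 DRK × 1.41 = 977.0736 JLT

977.07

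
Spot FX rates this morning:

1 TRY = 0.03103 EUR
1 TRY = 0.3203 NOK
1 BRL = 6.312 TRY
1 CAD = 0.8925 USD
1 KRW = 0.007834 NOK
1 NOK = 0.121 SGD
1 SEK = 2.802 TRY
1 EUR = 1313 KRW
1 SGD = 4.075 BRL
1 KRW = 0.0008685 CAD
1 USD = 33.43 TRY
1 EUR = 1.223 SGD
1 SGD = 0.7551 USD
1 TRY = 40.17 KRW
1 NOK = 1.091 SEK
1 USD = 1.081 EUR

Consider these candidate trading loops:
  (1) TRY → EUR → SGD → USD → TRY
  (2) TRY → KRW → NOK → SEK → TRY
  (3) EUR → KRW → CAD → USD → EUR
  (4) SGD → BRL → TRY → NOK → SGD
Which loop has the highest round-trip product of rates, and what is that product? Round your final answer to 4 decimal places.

1.1002

(1) 0.03103 × 1.223 × 0.7551 × 33.43 = 0.95796
(2) 40.17 × 0.007834 × 1.091 × 2.802 = 0.96201
(3) 1313 × 0.0008685 × 0.8925 × 1.081 = 1.10019
(4) 4.075 × 6.312 × 0.3203 × 0.121 = 0.99687
Highest is cycle (3) at 1.1002 (>1, arbitrage).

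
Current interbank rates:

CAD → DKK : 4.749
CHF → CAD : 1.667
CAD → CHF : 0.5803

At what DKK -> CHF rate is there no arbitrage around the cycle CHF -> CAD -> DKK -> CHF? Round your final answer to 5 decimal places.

0.12632

Known legs of the cycle: 1.667 × 4.749 = 7.916583
For no arbitrage the full-cycle product must be 1, so the missing rate is 1 / 7.916583 ≈ 0.1263171.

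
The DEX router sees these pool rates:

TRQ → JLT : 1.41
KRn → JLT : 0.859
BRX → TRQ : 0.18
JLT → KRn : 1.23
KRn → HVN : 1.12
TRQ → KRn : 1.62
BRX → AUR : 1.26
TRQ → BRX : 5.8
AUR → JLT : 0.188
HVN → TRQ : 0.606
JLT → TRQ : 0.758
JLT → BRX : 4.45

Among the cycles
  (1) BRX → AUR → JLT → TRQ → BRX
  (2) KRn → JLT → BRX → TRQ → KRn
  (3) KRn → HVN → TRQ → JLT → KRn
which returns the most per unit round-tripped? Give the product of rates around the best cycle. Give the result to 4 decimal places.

1.1771

(1) 1.26 × 0.188 × 0.758 × 5.8 = 1.04142
(2) 0.859 × 4.45 × 0.18 × 1.62 = 1.11466
(3) 1.12 × 0.606 × 1.41 × 1.23 = 1.17710
Highest is cycle (3) at 1.1771 (>1, arbitrage).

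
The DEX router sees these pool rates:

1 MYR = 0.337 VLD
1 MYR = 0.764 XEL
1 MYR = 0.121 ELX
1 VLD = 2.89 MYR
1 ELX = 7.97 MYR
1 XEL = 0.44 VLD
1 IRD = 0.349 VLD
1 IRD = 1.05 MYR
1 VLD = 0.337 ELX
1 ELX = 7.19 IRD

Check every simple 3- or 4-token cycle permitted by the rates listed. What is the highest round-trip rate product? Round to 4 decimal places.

0.9715

VLD→MYR→XEL→VLD: 2.89 × 0.764 × 0.44 = 0.97150
MYR→ELX→IRD→MYR: 0.121 × 7.19 × 1.05 = 0.91349
VLD→ELX→MYR→VLD: 0.337 × 7.97 × 0.337 = 0.90514
VLD→ELX→MYR→XEL→VLD: 0.337 × 7.97 × 0.764 × 0.44 = 0.90289
VLD→MYR→ELX→IRD→VLD: 2.89 × 0.121 × 7.19 × 0.349 = 0.87748
VLD→ELX→IRD→MYR→VLD: 0.337 × 7.19 × 1.05 × 0.337 = 0.85739
VLD→ELX→IRD→VLD: 0.337 × 7.19 × 0.349 = 0.84564
Maximum is VLD→MYR→XEL→VLD at 0.9715; no arbitrage — every cycle loses value.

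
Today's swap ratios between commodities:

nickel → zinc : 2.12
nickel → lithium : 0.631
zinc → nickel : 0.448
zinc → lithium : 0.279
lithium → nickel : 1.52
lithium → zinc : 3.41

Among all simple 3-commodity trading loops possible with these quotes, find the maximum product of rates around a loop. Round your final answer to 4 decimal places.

0.9640

lithium→zinc→nickel→lithium: 3.41 × 0.448 × 0.631 = 0.96397
lithium→nickel→zinc→lithium: 1.52 × 2.12 × 0.279 = 0.89905
Maximum is lithium→zinc→nickel→lithium at 0.9640; no arbitrage — every cycle loses value.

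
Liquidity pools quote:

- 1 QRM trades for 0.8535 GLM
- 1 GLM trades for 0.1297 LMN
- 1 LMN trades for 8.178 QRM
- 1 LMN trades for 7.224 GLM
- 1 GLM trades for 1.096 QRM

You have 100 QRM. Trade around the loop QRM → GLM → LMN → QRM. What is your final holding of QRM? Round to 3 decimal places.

90.530

100 QRM × 0.8535 = 85.35 GLM
85.35 GLM × 0.1297 = 11.069895 LMN
11.069895 LMN × 8.178 = 90.52960131 QRM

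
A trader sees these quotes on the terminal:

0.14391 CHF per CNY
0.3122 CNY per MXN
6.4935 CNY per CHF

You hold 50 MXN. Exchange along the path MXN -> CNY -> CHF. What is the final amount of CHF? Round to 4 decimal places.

50 MXN × 0.3122 = 15.61 CNY
15.61 CNY × 0.14391 = 2.2464351 CHF

2.2464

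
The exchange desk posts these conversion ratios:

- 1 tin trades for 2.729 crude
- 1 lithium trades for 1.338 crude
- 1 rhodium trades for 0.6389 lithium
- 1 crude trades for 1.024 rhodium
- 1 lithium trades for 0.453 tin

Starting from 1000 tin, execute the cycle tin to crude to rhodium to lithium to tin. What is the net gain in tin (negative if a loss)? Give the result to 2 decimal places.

1000 tin × 2.729 = 2729 crude
2729 crude × 1.024 = 2794.496 rhodium
2794.496 rhodium × 0.6389 = 1785.4034944 lithium
1785.4034944 lithium × 0.453 = 808.7877829632 tin
Net change: 808.7877829632 − 1000 = -191.2122170368 tin

-191.21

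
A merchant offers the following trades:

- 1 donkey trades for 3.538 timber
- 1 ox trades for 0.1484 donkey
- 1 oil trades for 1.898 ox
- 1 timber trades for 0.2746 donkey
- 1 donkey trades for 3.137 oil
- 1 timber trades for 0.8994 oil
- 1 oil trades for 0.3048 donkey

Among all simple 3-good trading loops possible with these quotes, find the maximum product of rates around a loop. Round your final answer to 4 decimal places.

0.9699

timber→oil→donkey→timber: 0.8994 × 0.3048 × 3.538 = 0.96990
oil→ox→donkey→oil: 1.898 × 0.1484 × 3.137 = 0.88358
Maximum is timber→oil→donkey→timber at 0.9699; no arbitrage — every cycle loses value.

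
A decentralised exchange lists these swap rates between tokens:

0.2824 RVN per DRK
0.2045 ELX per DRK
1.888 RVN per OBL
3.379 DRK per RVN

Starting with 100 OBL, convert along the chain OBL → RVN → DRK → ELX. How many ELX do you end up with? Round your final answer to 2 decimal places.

100 OBL × 1.888 = 188.8 RVN
188.8 RVN × 3.379 = 637.9552 DRK
637.9552 DRK × 0.2045 = 130.4618384 ELX

130.46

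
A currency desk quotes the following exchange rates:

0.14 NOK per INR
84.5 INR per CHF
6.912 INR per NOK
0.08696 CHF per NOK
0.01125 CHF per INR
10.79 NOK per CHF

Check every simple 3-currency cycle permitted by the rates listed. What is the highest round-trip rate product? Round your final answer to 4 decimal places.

1.0287

NOK→CHF→INR→NOK: 0.08696 × 84.5 × 0.14 = 1.02874
NOK→INR→CHF→NOK: 6.912 × 0.01125 × 10.79 = 0.83903
Maximum is NOK→CHF→INR→NOK at 1.0287; arbitrage exists.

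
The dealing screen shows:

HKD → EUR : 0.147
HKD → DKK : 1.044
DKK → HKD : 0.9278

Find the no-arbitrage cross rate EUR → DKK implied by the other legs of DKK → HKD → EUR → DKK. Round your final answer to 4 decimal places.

Known legs of the cycle: 0.9278 × 0.147 = 0.1363866
For no arbitrage the full-cycle product must be 1, so the missing rate is 1 / 0.1363866 ≈ 7.332099.

7.3321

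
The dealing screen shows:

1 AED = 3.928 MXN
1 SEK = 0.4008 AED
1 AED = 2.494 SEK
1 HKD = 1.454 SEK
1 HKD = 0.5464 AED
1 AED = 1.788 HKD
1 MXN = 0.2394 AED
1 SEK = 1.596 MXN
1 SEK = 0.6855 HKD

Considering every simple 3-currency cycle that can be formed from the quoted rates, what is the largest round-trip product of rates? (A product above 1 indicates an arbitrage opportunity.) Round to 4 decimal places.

SEK→AED→HKD→SEK: 0.4008 × 1.788 × 1.454 = 1.04198
SEK→MXN→AED→SEK: 1.596 × 0.2394 × 2.494 = 0.95291
SEK→HKD→AED→SEK: 0.6855 × 0.5464 × 2.494 = 0.93415
Maximum is SEK→AED→HKD→SEK at 1.0420; arbitrage exists.

1.0420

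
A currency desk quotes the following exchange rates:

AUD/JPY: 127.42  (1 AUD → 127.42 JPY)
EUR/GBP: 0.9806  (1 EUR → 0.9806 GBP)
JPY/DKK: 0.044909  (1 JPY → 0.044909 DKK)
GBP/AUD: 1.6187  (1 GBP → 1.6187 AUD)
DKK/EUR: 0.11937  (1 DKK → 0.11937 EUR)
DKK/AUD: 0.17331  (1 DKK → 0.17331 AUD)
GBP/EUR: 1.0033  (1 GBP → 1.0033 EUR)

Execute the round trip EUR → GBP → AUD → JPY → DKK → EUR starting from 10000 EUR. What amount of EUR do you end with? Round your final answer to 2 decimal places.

10842.38

10000 EUR × 0.9806 = 9806 GBP
9806 GBP × 1.6187 = 15872.9722 AUD
15872.9722 AUD × 127.42 = 2022534.117724 JPY
2022534.117724 JPY × 0.044909 = 90829.984692867116 DKK
90829.984692867116 DKK × 0.11937 = 10842.37527278754763692 EUR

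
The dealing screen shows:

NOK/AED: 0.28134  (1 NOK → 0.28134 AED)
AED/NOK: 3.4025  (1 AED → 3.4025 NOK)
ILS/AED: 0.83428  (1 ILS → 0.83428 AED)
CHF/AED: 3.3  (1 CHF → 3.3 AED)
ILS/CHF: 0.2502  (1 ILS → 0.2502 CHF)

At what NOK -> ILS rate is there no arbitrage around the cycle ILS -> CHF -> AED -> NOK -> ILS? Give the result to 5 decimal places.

Known legs of the cycle: 0.2502 × 3.3 × 3.4025 = 2.80930815
For no arbitrage the full-cycle product must be 1, so the missing rate is 1 / 2.80930815 ≈ 0.3559595.

0.35596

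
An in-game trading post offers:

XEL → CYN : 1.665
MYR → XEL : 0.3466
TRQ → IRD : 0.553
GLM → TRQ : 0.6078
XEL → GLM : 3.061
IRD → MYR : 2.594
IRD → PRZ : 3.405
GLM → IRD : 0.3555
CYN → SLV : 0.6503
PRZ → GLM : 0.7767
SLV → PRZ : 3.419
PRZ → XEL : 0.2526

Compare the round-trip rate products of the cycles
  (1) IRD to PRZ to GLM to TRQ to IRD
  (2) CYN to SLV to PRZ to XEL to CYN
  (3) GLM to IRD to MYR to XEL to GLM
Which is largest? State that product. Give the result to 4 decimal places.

(1) 3.405 × 0.7767 × 0.6078 × 0.553 = 0.88891
(2) 0.6503 × 3.419 × 0.2526 × 1.665 = 0.93511
(3) 0.3555 × 2.594 × 0.3466 × 3.061 = 0.97837
Highest is cycle (3) at 0.9784 (≤1, no arbitrage).

0.9784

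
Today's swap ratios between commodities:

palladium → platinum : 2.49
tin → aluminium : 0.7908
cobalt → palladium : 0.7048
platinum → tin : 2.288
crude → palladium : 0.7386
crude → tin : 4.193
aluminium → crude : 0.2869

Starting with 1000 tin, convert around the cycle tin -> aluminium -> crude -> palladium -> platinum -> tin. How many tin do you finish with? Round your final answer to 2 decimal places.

954.69

1000 tin × 0.7908 = 790.8 aluminium
790.8 aluminium × 0.2869 = 226.88052 crude
226.88052 crude × 0.7386 = 167.573952072 palladium
167.573952072 palladium × 2.49 = 417.25914065928 platinum
417.25914065928 platinum × 2.288 = 954.68891382843264 tin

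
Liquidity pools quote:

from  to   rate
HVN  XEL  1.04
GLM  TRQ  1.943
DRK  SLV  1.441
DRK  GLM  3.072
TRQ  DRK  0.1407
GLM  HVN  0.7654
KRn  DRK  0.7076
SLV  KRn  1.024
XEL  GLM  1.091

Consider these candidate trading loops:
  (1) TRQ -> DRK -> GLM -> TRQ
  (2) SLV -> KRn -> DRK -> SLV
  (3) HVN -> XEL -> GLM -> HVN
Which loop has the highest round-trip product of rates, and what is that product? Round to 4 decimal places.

1.0441

(1) 0.1407 × 3.072 × 1.943 = 0.83982
(2) 1.024 × 0.7076 × 1.441 = 1.04412
(3) 1.04 × 1.091 × 0.7654 = 0.86845
Highest is cycle (2) at 1.0441 (>1, arbitrage).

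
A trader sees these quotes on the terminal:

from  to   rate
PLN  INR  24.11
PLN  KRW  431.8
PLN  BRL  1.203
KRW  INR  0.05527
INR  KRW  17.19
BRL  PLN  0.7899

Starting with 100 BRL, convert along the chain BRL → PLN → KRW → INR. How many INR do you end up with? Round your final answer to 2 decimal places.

1885.14

100 BRL × 0.7899 = 78.99 PLN
78.99 PLN × 431.8 = 34107.882 KRW
34107.882 KRW × 0.05527 = 1885.14263814 INR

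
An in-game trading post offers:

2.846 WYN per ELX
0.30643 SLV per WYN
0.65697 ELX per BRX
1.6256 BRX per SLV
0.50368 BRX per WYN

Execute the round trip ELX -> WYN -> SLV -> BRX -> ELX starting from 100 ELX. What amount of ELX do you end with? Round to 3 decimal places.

93.138

100 ELX × 2.846 = 284.6 WYN
284.6 WYN × 0.30643 = 87.209978 SLV
87.209978 SLV × 1.6256 = 141.7685402368 BRX
141.7685402368 BRX × 0.65697 = 93.137677879370496 ELX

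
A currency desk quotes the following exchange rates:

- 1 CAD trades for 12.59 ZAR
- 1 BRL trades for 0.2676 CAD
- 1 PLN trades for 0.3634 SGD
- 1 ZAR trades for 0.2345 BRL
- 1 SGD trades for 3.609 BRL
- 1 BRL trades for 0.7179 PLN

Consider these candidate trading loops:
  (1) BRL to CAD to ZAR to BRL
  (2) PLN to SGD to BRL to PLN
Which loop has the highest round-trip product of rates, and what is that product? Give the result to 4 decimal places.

0.9415

(1) 0.2676 × 12.59 × 0.2345 = 0.79005
(2) 0.3634 × 3.609 × 0.7179 = 0.94153
Highest is cycle (2) at 0.9415 (≤1, no arbitrage).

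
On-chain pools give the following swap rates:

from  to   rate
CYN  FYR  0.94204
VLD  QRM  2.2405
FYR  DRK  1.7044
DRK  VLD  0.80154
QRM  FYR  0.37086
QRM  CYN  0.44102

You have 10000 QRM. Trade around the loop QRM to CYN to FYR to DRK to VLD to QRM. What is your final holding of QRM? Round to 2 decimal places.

10000 QRM × 0.44102 = 4410.2 CYN
4410.2 CYN × 0.94204 = 4154.584808 FYR
4154.584808 FYR × 1.7044 = 7081.0743467552 DRK
7081.0743467552 DRK × 0.80154 = 5675.764331898163008 VLD
5675.764331898163008 VLD × 2.2405 = 12716.549985617834219424 QRM

12716.55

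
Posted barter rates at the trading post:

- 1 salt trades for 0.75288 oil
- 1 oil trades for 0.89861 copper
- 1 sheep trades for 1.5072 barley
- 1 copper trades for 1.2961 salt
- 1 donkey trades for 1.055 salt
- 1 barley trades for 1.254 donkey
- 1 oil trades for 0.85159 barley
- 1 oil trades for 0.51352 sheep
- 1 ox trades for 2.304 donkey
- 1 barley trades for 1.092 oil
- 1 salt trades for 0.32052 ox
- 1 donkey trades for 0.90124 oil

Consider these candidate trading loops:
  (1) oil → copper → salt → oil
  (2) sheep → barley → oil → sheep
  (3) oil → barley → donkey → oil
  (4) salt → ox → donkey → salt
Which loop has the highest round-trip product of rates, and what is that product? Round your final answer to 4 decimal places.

(1) 0.89861 × 1.2961 × 0.75288 = 0.87687
(2) 1.5072 × 1.092 × 0.51352 = 0.84518
(3) 0.85159 × 1.254 × 0.90124 = 0.96243
(4) 0.32052 × 2.304 × 1.055 = 0.77909
Highest is cycle (3) at 0.9624 (≤1, no arbitrage).

0.9624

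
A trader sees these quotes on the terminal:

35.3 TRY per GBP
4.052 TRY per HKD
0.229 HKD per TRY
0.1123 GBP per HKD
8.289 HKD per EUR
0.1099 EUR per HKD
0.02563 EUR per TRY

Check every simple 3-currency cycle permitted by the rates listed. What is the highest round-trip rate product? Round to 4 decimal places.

GBP→TRY→HKD→GBP: 35.3 × 0.229 × 0.1123 = 0.90780
EUR→HKD→TRY→EUR: 8.289 × 4.052 × 0.02563 = 0.86084
Maximum is GBP→TRY→HKD→GBP at 0.9078; no arbitrage — every cycle loses value.

0.9078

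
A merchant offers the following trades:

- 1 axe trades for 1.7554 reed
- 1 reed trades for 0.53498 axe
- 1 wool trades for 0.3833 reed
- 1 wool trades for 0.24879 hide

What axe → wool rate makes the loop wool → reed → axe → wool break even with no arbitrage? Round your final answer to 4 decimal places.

Known legs of the cycle: 0.3833 × 0.53498 = 0.205057834
For no arbitrage the full-cycle product must be 1, so the missing rate is 1 / 0.205057834 ≈ 4.876673.

4.8767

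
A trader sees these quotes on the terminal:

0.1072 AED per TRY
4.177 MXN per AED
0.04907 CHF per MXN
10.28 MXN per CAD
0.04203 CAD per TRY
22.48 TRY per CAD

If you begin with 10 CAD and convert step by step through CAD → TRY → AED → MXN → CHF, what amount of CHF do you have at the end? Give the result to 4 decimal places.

4.9394

10 CAD × 22.48 = 224.8 TRY
224.8 TRY × 0.1072 = 24.09856 AED
24.09856 AED × 4.177 = 100.65968512 MXN
100.65968512 MXN × 0.04907 = 4.9393707488384 CHF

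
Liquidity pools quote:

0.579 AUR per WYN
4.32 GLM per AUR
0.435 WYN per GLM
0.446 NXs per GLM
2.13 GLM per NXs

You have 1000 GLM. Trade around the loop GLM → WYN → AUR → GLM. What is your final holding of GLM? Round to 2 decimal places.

1000 GLM × 0.435 = 435 WYN
435 WYN × 0.579 = 251.865 AUR
251.865 AUR × 4.32 = 1088.0568 GLM

1088.06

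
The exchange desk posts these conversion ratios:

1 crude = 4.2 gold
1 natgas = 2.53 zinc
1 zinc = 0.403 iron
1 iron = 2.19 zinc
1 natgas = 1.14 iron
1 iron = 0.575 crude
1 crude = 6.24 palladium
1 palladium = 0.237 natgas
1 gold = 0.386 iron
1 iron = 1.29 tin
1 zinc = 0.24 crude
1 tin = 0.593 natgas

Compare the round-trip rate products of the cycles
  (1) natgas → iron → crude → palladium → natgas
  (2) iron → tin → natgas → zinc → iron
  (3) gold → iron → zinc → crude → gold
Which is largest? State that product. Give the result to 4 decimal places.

(1) 1.14 × 0.575 × 6.24 × 0.237 = 0.96941
(2) 1.29 × 0.593 × 2.53 × 0.403 = 0.77996
(3) 0.386 × 2.19 × 0.24 × 4.2 = 0.85210
Highest is cycle (1) at 0.9694 (≤1, no arbitrage).

0.9694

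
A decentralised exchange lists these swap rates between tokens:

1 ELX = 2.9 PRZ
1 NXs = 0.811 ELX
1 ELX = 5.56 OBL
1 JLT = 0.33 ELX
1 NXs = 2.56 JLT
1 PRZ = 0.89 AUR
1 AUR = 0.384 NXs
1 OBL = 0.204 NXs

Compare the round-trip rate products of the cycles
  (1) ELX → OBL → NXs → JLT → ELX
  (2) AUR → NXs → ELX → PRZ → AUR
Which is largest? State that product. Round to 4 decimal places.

(1) 5.56 × 0.204 × 2.56 × 0.33 = 0.95821
(2) 0.384 × 0.811 × 2.9 × 0.89 = 0.80379
Highest is cycle (1) at 0.9582 (≤1, no arbitrage).

0.9582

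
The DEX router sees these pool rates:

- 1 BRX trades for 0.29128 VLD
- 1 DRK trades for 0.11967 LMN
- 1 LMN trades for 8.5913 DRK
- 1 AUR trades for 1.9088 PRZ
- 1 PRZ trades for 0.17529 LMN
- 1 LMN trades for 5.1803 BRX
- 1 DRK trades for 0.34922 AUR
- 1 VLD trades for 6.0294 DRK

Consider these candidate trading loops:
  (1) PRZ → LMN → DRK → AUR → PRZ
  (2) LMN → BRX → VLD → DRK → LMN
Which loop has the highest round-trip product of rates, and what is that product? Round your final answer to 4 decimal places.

1.0887

(1) 0.17529 × 8.5913 × 0.34922 × 1.9088 = 1.00387
(2) 5.1803 × 0.29128 × 6.0294 × 0.11967 = 1.08874
Highest is cycle (2) at 1.0887 (>1, arbitrage).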